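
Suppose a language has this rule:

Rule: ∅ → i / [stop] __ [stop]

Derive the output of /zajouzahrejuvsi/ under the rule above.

No segment of /zajouzahrejuvsi/ meets the structural description of the rule, so the form surfaces unchanged.

zajouzahrejuvsi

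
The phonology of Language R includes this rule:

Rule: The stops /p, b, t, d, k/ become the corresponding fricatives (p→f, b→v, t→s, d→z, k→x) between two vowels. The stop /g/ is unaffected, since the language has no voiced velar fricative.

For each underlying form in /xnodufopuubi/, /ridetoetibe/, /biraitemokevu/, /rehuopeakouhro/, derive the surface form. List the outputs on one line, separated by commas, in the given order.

/xnodufopuubi/: /d/ is a stop between vowels /o/ and /u/, so it spirantizes to the fricative [z]. /p/ is a stop between vowels /o/ and /u/, so it spirantizes to the fricative [f]. /b/ is a stop between vowels /u/ and /i/, so it spirantizes to the fricative [v]. → [xnozufofuuvi].
/ridetoetibe/: /d/ is a stop between vowels /i/ and /e/, so it spirantizes to the fricative [z]. /t/ is a stop between vowels /e/ and /o/, so it spirantizes to the fricative [s]. /t/ is a stop between vowels /e/ and /i/, so it spirantizes to the fricative [s]. /b/ is a stop between vowels /i/ and /e/, so it spirantizes to the fricative [v]. → [rizesoesive].
/biraitemokevu/: /t/ is a stop between vowels /i/ and /e/, so it spirantizes to the fricative [s]. /k/ is a stop between vowels /o/ and /e/, so it spirantizes to the fricative [x]. → [biraisemoxevu].
/rehuopeakouhro/: /p/ is a stop between vowels /o/ and /e/, so it spirantizes to the fricative [f]. /k/ is a stop between vowels /a/ and /o/, so it spirantizes to the fricative [x]. → [rehuofeaxouhro].

xnozufofuuvi, rizesoesive, biraisemoxevu, rehuofeaxouhro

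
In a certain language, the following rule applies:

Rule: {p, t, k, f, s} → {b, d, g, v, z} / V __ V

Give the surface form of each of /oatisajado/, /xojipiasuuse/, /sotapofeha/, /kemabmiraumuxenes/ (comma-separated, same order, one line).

oadizajado, xojibiazuuze, sodaboveha, kemabmiraumuxenes

/oatisajado/: /t/ is a voiceless obstruent between vowels /a/ and /i/, so it voices to [d]. /s/ is a voiceless obstruent between vowels /i/ and /a/, so it voices to [z]. → [oadizajado].
/xojipiasuuse/: /p/ is a voiceless obstruent between vowels /i/ and /i/, so it voices to [b]. /s/ is a voiceless obstruent between vowels /a/ and /u/, so it voices to [z]. /s/ is a voiceless obstruent between vowels /u/ and /e/, so it voices to [z]. → [xojibiazuuze].
/sotapofeha/: /t/ is a voiceless obstruent between vowels /o/ and /a/, so it voices to [d]. /p/ is a voiceless obstruent between vowels /a/ and /o/, so it voices to [b]. /f/ is a voiceless obstruent between vowels /o/ and /e/, so it voices to [v]. → [sodaboveha].
/kemabmiraumuxenes/: the rule's environment is not met; surfaces unchanged as [kemabmiraumuxenes].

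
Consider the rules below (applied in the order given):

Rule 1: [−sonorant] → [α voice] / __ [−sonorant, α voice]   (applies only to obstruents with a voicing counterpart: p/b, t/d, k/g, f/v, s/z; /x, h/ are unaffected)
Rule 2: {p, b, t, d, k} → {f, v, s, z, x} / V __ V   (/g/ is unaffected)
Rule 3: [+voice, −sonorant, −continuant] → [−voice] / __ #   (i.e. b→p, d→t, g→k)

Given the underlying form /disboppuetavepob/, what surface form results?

Rule 1 (regressive voicing assimilation): /s/ precedes the voiced obstruent /b/, so it voices to [z] by assimilation. /disboppuetavepob/ → dizboppuetavepob.
Rule 2 (intervocalic spirantization): /t/ is a stop between vowels /e/ and /a/, so it spirantizes to the fricative [s]. /p/ is a stop between vowels /e/ and /o/, so it spirantizes to the fricative [f]. /dizboppuetavepob/ → dizboppuesavefob.
Rule 3 (final devoicing): /b/ is a voiced stop in word-final position, so it devoices to [p]. /dizboppuesavefob/ → dizboppuesavefop.

dizboppuesavefop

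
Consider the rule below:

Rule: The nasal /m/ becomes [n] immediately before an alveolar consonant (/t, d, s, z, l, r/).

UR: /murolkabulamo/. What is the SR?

murolkabulamo

No segment of /murolkabulamo/ meets the structural description of the rule, so the form surfaces unchanged.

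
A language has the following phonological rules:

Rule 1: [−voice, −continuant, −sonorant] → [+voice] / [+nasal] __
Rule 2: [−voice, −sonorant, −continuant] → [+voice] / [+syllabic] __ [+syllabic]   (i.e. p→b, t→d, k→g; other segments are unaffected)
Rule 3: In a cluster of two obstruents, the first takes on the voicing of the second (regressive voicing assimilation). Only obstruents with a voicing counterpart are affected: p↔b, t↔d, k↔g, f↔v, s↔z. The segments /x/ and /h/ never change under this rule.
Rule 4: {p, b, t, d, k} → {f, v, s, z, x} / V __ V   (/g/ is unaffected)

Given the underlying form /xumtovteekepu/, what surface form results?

Rule 1 (post-nasal voicing): /t/ is a voiceless stop immediately after the nasal /m/, so it voices to [d]. /xumtovteekepu/ → xumdovteekepu.
Rule 2 (intervocalic voicing): /k/ is a voiceless stop between vowels /e/ and /e/, so it voices to [g]. /p/ is a voiceless stop between vowels /e/ and /u/, so it voices to [b]. /xumdovteekepu/ → xumdovteegebu.
Rule 3 (regressive voicing assimilation): /v/ precedes the voiceless obstruent /t/, so it devoices to [f] by assimilation. /xumdovteegebu/ → xumdofteegebu.
Rule 4 (intervocalic spirantization): /b/ is a stop between vowels /e/ and /u/, so it spirantizes to the fricative [v]. /xumdofteegebu/ → xumdofteegevu.

xumdofteegevu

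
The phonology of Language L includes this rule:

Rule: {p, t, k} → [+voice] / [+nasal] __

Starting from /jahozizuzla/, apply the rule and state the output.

No segment of /jahozizuzla/ meets the structural description of the rule, so the form surfaces unchanged.

jahozizuzla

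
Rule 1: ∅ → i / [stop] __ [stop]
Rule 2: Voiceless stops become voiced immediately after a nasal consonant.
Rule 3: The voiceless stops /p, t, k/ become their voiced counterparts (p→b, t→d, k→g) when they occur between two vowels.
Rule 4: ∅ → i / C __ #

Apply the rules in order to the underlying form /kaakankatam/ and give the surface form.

Rule 1 (stop-cluster i-epenthesis): no segment meets the environment; /kaakankatam/ is unchanged.
Rule 2 (post-nasal voicing): /k/ is a voiceless stop immediately after the nasal /n/, so it voices to [g]. /kaakankatam/ → kaakangatam.
Rule 3 (intervocalic voicing): /k/ is a voiceless stop between vowels /a/ and /a/, so it voices to [g]. /t/ is a voiceless stop between vowels /a/ and /a/, so it voices to [d]. /kaakangatam/ → kaagangadam.
Rule 4 (final i-epenthesis): the form ends in the consonant /m/, so [i] is inserted word-finally. /kaagangadam/ → kaagangadami.

kaagangadami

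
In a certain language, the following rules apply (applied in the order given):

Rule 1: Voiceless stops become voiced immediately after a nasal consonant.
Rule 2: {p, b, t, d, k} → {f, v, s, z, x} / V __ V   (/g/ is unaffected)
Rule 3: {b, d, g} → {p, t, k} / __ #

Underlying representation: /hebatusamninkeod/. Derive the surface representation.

Rule 1 (post-nasal voicing): /k/ is a voiceless stop immediately after the nasal /n/, so it voices to [g]. /hebatusamninkeod/ → hebatusamningeod.
Rule 2 (intervocalic spirantization): /b/ is a stop between vowels /e/ and /a/, so it spirantizes to the fricative [v]. /t/ is a stop between vowels /a/ and /u/, so it spirantizes to the fricative [s]. /hebatusamningeod/ → hevasusamningeod.
Rule 3 (final devoicing): /d/ is a voiced stop in word-final position, so it devoices to [t]. /hevasusamningeod/ → hevasusamningeot.

hevasusamningeot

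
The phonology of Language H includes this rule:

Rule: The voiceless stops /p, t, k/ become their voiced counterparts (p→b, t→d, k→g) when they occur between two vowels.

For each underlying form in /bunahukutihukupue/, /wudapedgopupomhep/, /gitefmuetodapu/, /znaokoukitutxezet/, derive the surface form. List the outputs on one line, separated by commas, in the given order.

/bunahukutihukupue/: /k/ is a voiceless stop between vowels /u/ and /u/, so it voices to [g]. /t/ is a voiceless stop between vowels /u/ and /i/, so it voices to [d]. /k/ is a voiceless stop between vowels /u/ and /u/, so it voices to [g]. /p/ is a voiceless stop between vowels /u/ and /u/, so it voices to [b]. → [bunahugudihugubue].
/wudapedgopupomhep/: /p/ is a voiceless stop between vowels /a/ and /e/, so it voices to [b]. /p/ is a voiceless stop between vowels /o/ and /u/, so it voices to [b]. /p/ is a voiceless stop between vowels /u/ and /o/, so it voices to [b]. → [wudabedgobubomhep].
/gitefmuetodapu/: /t/ is a voiceless stop between vowels /i/ and /e/, so it voices to [d]. /t/ is a voiceless stop between vowels /e/ and /o/, so it voices to [d]. /p/ is a voiceless stop between vowels /a/ and /u/, so it voices to [b]. → [gidefmuedodabu].
/znaokoukitutxezet/: /k/ is a voiceless stop between vowels /o/ and /o/, so it voices to [g]. /k/ is a voiceless stop between vowels /u/ and /i/, so it voices to [g]. /t/ is a voiceless stop between vowels /i/ and /u/, so it voices to [d]. → [znaogougidutxezet].

bunahugudihugubue, wudabedgobubomhep, gidefmuedodabu, znaogougidutxezet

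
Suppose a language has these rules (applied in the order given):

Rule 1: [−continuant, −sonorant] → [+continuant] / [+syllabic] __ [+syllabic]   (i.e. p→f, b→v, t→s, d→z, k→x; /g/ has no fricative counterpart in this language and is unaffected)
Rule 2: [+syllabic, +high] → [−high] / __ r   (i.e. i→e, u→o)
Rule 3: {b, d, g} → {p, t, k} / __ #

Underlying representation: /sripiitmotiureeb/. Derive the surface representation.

srifiitmosioreep

Rule 1 (intervocalic spirantization): /p/ is a stop between vowels /i/ and /i/, so it spirantizes to the fricative [f]. /t/ is a stop between vowels /o/ and /i/, so it spirantizes to the fricative [s]. /sripiitmotiureeb/ → srifiitmosiureeb.
Rule 2 (pre-rhotic lowering): /u/ is a high vowel immediately before /r/, so it lowers to [o]. /srifiitmosiureeb/ → srifiitmosioreeb.
Rule 3 (final devoicing): /b/ is a voiced stop in word-final position, so it devoices to [p]. /srifiitmosioreeb/ → srifiitmosioreep.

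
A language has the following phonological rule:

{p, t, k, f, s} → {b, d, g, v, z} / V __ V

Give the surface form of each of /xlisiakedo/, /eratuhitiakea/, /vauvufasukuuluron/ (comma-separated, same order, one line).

/xlisiakedo/: /s/ is a voiceless obstruent between vowels /i/ and /i/, so it voices to [z]. /k/ is a voiceless obstruent between vowels /a/ and /e/, so it voices to [g]. → [xliziagedo].
/eratuhitiakea/: /t/ is a voiceless obstruent between vowels /a/ and /u/, so it voices to [d]. /t/ is a voiceless obstruent between vowels /i/ and /i/, so it voices to [d]. /k/ is a voiceless obstruent between vowels /a/ and /e/, so it voices to [g]. → [eraduhidiagea].
/vauvufasukuuluron/: /f/ is a voiceless obstruent between vowels /u/ and /a/, so it voices to [v]. /s/ is a voiceless obstruent between vowels /a/ and /u/, so it voices to [z]. /k/ is a voiceless obstruent between vowels /u/ and /u/, so it voices to [g]. → [vauvuvazuguuluron].

xliziagedo, eraduhidiagea, vauvuvazuguuluron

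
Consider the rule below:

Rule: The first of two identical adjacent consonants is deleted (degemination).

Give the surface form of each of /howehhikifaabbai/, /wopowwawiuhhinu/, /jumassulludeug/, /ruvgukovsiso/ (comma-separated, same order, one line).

howehikifaabai, wopowawiuhinu, jumasuludeug, ruvgukovsiso

/howehhikifaabbai/: /hh/ is a geminate; the first /h/ deletes. /bb/ is a geminate; the first /b/ deletes. → [howehikifaabai].
/wopowwawiuhhinu/: /ww/ is a geminate; the first /w/ deletes. /hh/ is a geminate; the first /h/ deletes. → [wopowawiuhinu].
/jumassulludeug/: /ss/ is a geminate; the first /s/ deletes. /ll/ is a geminate; the first /l/ deletes. → [jumasuludeug].
/ruvgukovsiso/: the rule's environment is not met; surfaces unchanged as [ruvgukovsiso].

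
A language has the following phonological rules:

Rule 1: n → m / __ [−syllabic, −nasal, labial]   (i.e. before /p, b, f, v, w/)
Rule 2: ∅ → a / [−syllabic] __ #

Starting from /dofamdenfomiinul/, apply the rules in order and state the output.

Rule 1 (nasal place assimilation): /n/ precedes the labial consonant /f/, so it assimilates in place to [m]. /dofamdenfomiinul/ → dofamdemfomiinul.
Rule 2 (final a-epenthesis): the form ends in the consonant /l/, so [a] is inserted word-finally. /dofamdemfomiinul/ → dofamdemfomiinula.

dofamdemfomiinula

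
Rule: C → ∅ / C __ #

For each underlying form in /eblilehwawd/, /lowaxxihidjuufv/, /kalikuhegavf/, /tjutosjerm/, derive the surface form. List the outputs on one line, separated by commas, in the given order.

/eblilehwawd/: /d/ is the second consonant of a word-final cluster /wd/, so it deletes. → [eblilehwaw].
/lowaxxihidjuufv/: /v/ is the second consonant of a word-final cluster /fv/, so it deletes. → [lowaxxihidjuuf].
/kalikuhegavf/: /f/ is the second consonant of a word-final cluster /vf/, so it deletes. → [kalikuhegav].
/tjutosjerm/: /m/ is the second consonant of a word-final cluster /rm/, so it deletes. → [tjutosjer].

eblilehwaw, lowaxxihidjuuf, kalikuhegav, tjutosjer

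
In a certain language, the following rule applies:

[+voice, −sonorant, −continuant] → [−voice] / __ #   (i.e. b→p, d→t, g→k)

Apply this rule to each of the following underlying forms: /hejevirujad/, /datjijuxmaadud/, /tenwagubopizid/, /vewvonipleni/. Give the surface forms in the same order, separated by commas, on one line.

hejevirujat, datjijuxmaadut, tenwagubopizit, vewvonipleni

/hejevirujad/: /d/ is a voiced stop in word-final position, so it devoices to [t]. → [hejevirujat].
/datjijuxmaadud/: /d/ is a voiced stop in word-final position, so it devoices to [t]. → [datjijuxmaadut].
/tenwagubopizid/: /d/ is a voiced stop in word-final position, so it devoices to [t]. → [tenwagubopizit].
/vewvonipleni/: the rule's environment is not met; surfaces unchanged as [vewvonipleni].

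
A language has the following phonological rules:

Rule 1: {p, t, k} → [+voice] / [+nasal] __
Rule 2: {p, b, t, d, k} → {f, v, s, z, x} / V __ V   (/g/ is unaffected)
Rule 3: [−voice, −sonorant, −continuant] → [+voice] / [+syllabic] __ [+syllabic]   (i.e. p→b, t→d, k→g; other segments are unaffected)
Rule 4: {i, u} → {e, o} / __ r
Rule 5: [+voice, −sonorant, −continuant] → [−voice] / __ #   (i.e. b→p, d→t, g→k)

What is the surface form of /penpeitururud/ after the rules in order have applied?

penbeisororut

Rule 1 (post-nasal voicing): /p/ is a voiceless stop immediately after the nasal /n/, so it voices to [b]. /penpeitururud/ → penbeitururud.
Rule 2 (intervocalic spirantization): /t/ is a stop between vowels /i/ and /u/, so it spirantizes to the fricative [s]. /penbeitururud/ → penbeisururud.
Rule 3 (intervocalic voicing): no segment meets the environment; /penbeisururud/ is unchanged.
Rule 4 (pre-rhotic lowering): /u/ is a high vowel immediately before /r/, so it lowers to [o]. /u/ is a high vowel immediately before /r/, so it lowers to [o]. /penbeisururud/ → penbeisororud.
Rule 5 (final devoicing): /d/ is a voiced stop in word-final position, so it devoices to [t]. /penbeisororud/ → penbeisororut.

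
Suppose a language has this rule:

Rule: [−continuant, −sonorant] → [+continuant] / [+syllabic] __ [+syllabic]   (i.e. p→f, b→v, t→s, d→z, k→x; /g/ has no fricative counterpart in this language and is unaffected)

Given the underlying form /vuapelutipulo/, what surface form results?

vuafelusifulo

/p/ is a stop between vowels /a/ and /e/, so it spirantizes to the fricative [f].
/t/ is a stop between vowels /u/ and /i/, so it spirantizes to the fricative [s].
/p/ is a stop between vowels /i/ and /u/, so it spirantizes to the fricative [f].
Surface form: [vuafelusifulo].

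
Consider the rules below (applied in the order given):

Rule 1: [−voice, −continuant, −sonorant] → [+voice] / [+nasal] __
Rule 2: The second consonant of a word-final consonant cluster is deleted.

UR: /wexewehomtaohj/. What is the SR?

Rule 1 (post-nasal voicing): /t/ is a voiceless stop immediately after the nasal /m/, so it voices to [d]. /wexewehomtaohj/ → wexewehomdaohj.
Rule 2 (final cluster simplification): /j/ is the second consonant of a word-final cluster /hj/, so it deletes. /wexewehomdaohj/ → wexewehomdaoh.

wexewehomdaoh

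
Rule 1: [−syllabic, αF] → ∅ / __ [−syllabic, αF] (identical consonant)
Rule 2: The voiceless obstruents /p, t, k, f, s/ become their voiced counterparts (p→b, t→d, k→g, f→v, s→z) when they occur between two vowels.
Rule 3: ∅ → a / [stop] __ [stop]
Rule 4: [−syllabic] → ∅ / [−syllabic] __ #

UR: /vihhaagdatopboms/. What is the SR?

vihaagadadopabom

Rule 1 (degemination): /hh/ is a geminate; the first /h/ deletes. /vihhaagdatopboms/ → vihaagdatopboms.
Rule 2 (intervocalic voicing): /t/ is a voiceless obstruent between vowels /a/ and /o/, so it voices to [d]. /vihaagdatopboms/ → vihaagdadopboms.
Rule 3 (stop-cluster a-epenthesis): /g/ and /d/ form a stop–stop cluster, so [a] is inserted between them. /p/ and /b/ form a stop–stop cluster, so [a] is inserted between them. /vihaagdadopboms/ → vihaagadadopaboms.
Rule 4 (final cluster simplification): /s/ is the second consonant of a word-final cluster /ms/, so it deletes. /vihaagadadopaboms/ → vihaagadadopabom.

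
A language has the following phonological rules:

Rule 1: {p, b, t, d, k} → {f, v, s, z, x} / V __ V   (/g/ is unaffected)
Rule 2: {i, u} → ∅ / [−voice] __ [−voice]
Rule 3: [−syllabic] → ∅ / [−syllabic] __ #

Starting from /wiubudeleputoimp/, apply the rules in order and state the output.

wiuvuzelefsoim

Rule 1 (intervocalic spirantization): /b/ is a stop between vowels /u/ and /u/, so it spirantizes to the fricative [v]. /d/ is a stop between vowels /u/ and /e/, so it spirantizes to the fricative [z]. /p/ is a stop between vowels /e/ and /u/, so it spirantizes to the fricative [f]. /t/ is a stop between vowels /u/ and /o/, so it spirantizes to the fricative [s]. /wiubudeleputoimp/ → wiuvuzelefusoimp.
Rule 2 (high vowel syncope): /u/ is a high vowel flanked by voiceless consonants /f/ and /s/, so it deletes. /wiuvuzelefusoimp/ → wiuvuzelefsoimp.
Rule 3 (final cluster simplification): /p/ is the second consonant of a word-final cluster /mp/, so it deletes. /wiuvuzelefsoimp/ → wiuvuzelefsoim.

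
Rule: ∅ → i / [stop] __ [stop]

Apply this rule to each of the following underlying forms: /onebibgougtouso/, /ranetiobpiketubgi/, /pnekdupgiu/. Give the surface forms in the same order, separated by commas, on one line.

/onebibgougtouso/: /b/ and /g/ form a stop–stop cluster, so [i] is inserted between them. /g/ and /t/ form a stop–stop cluster, so [i] is inserted between them. → [onebibigougitouso].
/ranetiobpiketubgi/: /b/ and /p/ form a stop–stop cluster, so [i] is inserted between them. /b/ and /g/ form a stop–stop cluster, so [i] is inserted between them. → [ranetiobipiketubigi].
/pnekdupgiu/: /k/ and /d/ form a stop–stop cluster, so [i] is inserted between them. /p/ and /g/ form a stop–stop cluster, so [i] is inserted between them. → [pnekidupigiu].

onebibigougitouso, ranetiobipiketubigi, pnekidupigiu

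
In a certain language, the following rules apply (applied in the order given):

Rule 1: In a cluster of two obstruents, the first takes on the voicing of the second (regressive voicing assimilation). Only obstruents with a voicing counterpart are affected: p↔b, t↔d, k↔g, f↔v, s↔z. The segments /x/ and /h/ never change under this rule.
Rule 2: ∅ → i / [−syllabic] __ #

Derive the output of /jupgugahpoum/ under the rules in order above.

Rule 1 (regressive voicing assimilation): /p/ precedes the voiced obstruent /g/, so it voices to [b] by assimilation. /jupgugahpoum/ → jubgugahpoum.
Rule 2 (final i-epenthesis): the form ends in the consonant /m/, so [i] is inserted word-finally. /jubgugahpoum/ → jubgugahpoumi.

jubgugahpoumi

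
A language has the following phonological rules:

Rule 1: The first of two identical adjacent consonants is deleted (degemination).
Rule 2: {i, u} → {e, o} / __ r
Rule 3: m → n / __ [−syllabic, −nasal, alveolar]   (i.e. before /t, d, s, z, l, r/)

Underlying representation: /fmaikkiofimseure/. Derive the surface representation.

Rule 1 (degemination): /kk/ is a geminate; the first /k/ deletes. /fmaikkiofimseure/ → fmaikiofimseure.
Rule 2 (pre-rhotic lowering): /u/ is a high vowel immediately before /r/, so it lowers to [o]. /fmaikiofimseure/ → fmaikiofimseore.
Rule 3 (nasal place assimilation): /m/ precedes the alveolar consonant /s/, so it assimilates in place to [n]. /fmaikiofimseore/ → fmaikiofinseore.

fmaikiofinseore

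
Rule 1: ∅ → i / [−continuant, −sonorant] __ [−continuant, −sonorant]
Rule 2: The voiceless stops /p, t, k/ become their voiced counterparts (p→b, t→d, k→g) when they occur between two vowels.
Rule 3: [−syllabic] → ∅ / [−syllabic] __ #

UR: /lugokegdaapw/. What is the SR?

Rule 1 (stop-cluster i-epenthesis): /g/ and /d/ form a stop–stop cluster, so [i] is inserted between them. /lugokegdaapw/ → lugokegidaapw.
Rule 2 (intervocalic voicing): /k/ is a voiceless stop between vowels /o/ and /e/, so it voices to [g]. /lugokegidaapw/ → lugogegidaapw.
Rule 3 (final cluster simplification): /w/ is the second consonant of a word-final cluster /pw/, so it deletes. /lugogegidaapw/ → lugogegidaap.

lugogegidaap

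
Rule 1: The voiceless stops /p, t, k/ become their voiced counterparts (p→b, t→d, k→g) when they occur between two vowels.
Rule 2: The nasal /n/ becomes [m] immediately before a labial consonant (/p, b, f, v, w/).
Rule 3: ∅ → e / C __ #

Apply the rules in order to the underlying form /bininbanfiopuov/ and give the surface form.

binimbamfiobuove

Rule 1 (intervocalic voicing): /p/ is a voiceless stop between vowels /o/ and /u/, so it voices to [b]. /bininbanfiopuov/ → bininbanfiobuov.
Rule 2 (nasal place assimilation): /n/ precedes the labial consonant /b/, so it assimilates in place to [m]. /n/ precedes the labial consonant /f/, so it assimilates in place to [m]. /bininbanfiobuov/ → binimbamfiobuov.
Rule 3 (final e-epenthesis): the form ends in the consonant /v/, so [e] is inserted word-finally. /binimbamfiobuov/ → binimbamfiobuove.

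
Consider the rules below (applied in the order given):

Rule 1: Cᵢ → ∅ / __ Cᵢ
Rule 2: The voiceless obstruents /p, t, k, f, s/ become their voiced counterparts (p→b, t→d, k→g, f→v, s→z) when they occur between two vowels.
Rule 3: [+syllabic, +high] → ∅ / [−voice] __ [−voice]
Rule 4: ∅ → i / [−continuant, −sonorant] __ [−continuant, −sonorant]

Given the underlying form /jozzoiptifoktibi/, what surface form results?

Rule 1 (degemination): /zz/ is a geminate; the first /z/ deletes. /jozzoiptifoktibi/ → jozoiptifoktibi.
Rule 2 (intervocalic voicing): /f/ is a voiceless obstruent between vowels /i/ and /o/, so it voices to [v]. /jozoiptifoktibi/ → jozoiptivoktibi.
Rule 3 (high vowel syncope): no segment meets the environment; /jozoiptivoktibi/ is unchanged.
Rule 4 (stop-cluster i-epenthesis): /p/ and /t/ form a stop–stop cluster, so [i] is inserted between them. /k/ and /t/ form a stop–stop cluster, so [i] is inserted between them. /jozoiptivoktibi/ → jozoipitivokitibi.

jozoipitivokitibi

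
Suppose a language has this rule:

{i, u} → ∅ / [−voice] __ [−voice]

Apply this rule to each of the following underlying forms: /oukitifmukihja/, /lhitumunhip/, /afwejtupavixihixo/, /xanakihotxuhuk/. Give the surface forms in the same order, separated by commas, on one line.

ouktfmukhja, lhtumunhp, afwejtpavixhxo, xanakhotxhk

/oukitifmukihja/: /i/ is a high vowel flanked by voiceless consonants /k/ and /t/, so it deletes. /i/ is a high vowel flanked by voiceless consonants /t/ and /f/, so it deletes. /i/ is a high vowel flanked by voiceless consonants /k/ and /h/, so it deletes. → [ouktfmukhja].
/lhitumunhip/: /i/ is a high vowel flanked by voiceless consonants /h/ and /t/, so it deletes. /i/ is a high vowel flanked by voiceless consonants /h/ and /p/, so it deletes. → [lhtumunhp].
/afwejtupavixihixo/: /u/ is a high vowel flanked by voiceless consonants /t/ and /p/, so it deletes. /i/ is a high vowel flanked by voiceless consonants /x/ and /h/, so it deletes. /i/ is a high vowel flanked by voiceless consonants /h/ and /x/, so it deletes. → [afwejtpavixhxo].
/xanakihotxuhuk/: /i/ is a high vowel flanked by voiceless consonants /k/ and /h/, so it deletes. /u/ is a high vowel flanked by voiceless consonants /x/ and /h/, so it deletes. /u/ is a high vowel flanked by voiceless consonants /h/ and /k/, so it deletes. → [xanakhotxhk].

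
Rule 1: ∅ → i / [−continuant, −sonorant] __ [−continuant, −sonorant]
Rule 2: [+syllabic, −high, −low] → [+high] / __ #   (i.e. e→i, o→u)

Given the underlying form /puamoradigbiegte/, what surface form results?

Rule 1 (stop-cluster i-epenthesis): /g/ and /b/ form a stop–stop cluster, so [i] is inserted between them. /g/ and /t/ form a stop–stop cluster, so [i] is inserted between them. /puamoradigbiegte/ → puamoradigibiegite.
Rule 2 (final vowel raising): /e/ is a mid vowel in word-final position, so it raises to [i]. /puamoradigibiegite/ → puamoradigibiegiti.

puamoradigibiegiti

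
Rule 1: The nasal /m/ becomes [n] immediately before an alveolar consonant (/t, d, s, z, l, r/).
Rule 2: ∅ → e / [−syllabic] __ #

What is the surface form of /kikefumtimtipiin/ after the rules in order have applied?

Rule 1 (nasal place assimilation): /m/ precedes the alveolar consonant /t/, so it assimilates in place to [n]. /m/ precedes the alveolar consonant /t/, so it assimilates in place to [n]. /kikefumtimtipiin/ → kikefuntintipiin.
Rule 2 (final e-epenthesis): the form ends in the consonant /n/, so [e] is inserted word-finally. /kikefuntintipiin/ → kikefuntintipiine.

kikefuntintipiine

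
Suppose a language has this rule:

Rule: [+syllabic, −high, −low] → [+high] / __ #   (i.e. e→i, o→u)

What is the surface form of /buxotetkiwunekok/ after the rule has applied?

No segment of /buxotetkiwunekok/ meets the structural description of the rule, so the form surfaces unchanged.

buxotetkiwunekok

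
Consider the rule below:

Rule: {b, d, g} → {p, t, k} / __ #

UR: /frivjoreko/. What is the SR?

frivjoreko

No segment of /frivjoreko/ meets the structural description of the rule, so the form surfaces unchanged.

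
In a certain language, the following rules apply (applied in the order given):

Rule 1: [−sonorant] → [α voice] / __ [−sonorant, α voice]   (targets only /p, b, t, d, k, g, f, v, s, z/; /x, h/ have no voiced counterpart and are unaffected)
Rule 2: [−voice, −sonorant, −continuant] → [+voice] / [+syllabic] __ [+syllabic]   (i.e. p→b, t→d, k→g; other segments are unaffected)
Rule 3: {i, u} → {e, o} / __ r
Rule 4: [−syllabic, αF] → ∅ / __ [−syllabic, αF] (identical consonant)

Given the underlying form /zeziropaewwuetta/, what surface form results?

zezerobaewueta

Rule 1 (regressive voicing assimilation): no segment meets the environment; /zeziropaewwuetta/ is unchanged.
Rule 2 (intervocalic voicing): /p/ is a voiceless stop between vowels /o/ and /a/, so it voices to [b]. /zeziropaewwuetta/ → zezirobaewwuetta.
Rule 3 (pre-rhotic lowering): /i/ is a high vowel immediately before /r/, so it lowers to [e]. /zezirobaewwuetta/ → zezerobaewwuetta.
Rule 4 (degemination): /ww/ is a geminate; the first /w/ deletes. /tt/ is a geminate; the first /t/ deletes. /zezerobaewwuetta/ → zezerobaewueta.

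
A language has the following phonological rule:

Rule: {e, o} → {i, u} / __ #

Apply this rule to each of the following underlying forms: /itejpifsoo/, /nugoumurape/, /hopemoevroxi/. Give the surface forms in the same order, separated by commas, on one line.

itejpifsou, nugoumurapi, hopemoevroxi

/itejpifsoo/: /o/ is a mid vowel in word-final position, so it raises to [u]. → [itejpifsou].
/nugoumurape/: /e/ is a mid vowel in word-final position, so it raises to [i]. → [nugoumurapi].
/hopemoevroxi/: the rule's environment is not met; surfaces unchanged as [hopemoevroxi].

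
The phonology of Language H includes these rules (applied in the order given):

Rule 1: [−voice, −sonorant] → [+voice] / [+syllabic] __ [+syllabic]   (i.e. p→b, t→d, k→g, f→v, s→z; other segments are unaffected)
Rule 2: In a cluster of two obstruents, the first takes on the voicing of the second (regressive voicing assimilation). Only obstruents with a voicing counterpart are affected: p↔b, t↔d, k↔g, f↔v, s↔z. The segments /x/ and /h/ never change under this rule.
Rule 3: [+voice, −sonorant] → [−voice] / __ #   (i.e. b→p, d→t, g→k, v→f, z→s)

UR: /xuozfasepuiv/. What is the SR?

Rule 1 (intervocalic voicing): /s/ is a voiceless obstruent between vowels /a/ and /e/, so it voices to [z]. /p/ is a voiceless obstruent between vowels /e/ and /u/, so it voices to [b]. /xuozfasepuiv/ → xuozfazebuiv.
Rule 2 (regressive voicing assimilation): /z/ precedes the voiceless obstruent /f/, so it devoices to [s] by assimilation. /xuozfazebuiv/ → xuosfazebuiv.
Rule 3 (final devoicing): /v/ is a voiced obstruent in word-final position, so it devoices to [f]. /xuosfazebuiv/ → xuosfazebuif.

xuosfazebuif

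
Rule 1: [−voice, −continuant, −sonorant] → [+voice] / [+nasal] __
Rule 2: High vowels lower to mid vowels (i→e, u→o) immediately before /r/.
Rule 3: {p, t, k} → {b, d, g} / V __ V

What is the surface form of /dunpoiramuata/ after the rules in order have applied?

Rule 1 (post-nasal voicing): /p/ is a voiceless stop immediately after the nasal /n/, so it voices to [b]. /dunpoiramuata/ → dunboiramuata.
Rule 2 (pre-rhotic lowering): /i/ is a high vowel immediately before /r/, so it lowers to [e]. /dunboiramuata/ → dunboeramuata.
Rule 3 (intervocalic voicing): /t/ is a voiceless stop between vowels /a/ and /a/, so it voices to [d]. /dunboeramuata/ → dunboeramuada.

dunboeramuada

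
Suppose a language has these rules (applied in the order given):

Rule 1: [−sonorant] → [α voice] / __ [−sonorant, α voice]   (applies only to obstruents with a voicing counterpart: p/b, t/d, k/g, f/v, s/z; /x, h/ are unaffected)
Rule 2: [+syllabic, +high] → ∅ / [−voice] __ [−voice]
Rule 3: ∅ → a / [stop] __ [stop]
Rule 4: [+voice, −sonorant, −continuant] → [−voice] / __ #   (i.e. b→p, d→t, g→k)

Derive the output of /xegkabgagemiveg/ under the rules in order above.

Rule 1 (regressive voicing assimilation): /g/ precedes the voiceless obstruent /k/, so it devoices to [k] by assimilation. /xegkabgagemiveg/ → xekkabgagemiveg.
Rule 2 (high vowel syncope): no segment meets the environment; /xekkabgagemiveg/ is unchanged.
Rule 3 (stop-cluster a-epenthesis): /k/ and /k/ form a stop–stop cluster, so [a] is inserted between them. /b/ and /g/ form a stop–stop cluster, so [a] is inserted between them. /xekkabgagemiveg/ → xekakabagagemiveg.
Rule 4 (final devoicing): /g/ is a voiced stop in word-final position, so it devoices to [k]. /xekakabagagemiveg/ → xekakabagagemivek.

xekakabagagemivek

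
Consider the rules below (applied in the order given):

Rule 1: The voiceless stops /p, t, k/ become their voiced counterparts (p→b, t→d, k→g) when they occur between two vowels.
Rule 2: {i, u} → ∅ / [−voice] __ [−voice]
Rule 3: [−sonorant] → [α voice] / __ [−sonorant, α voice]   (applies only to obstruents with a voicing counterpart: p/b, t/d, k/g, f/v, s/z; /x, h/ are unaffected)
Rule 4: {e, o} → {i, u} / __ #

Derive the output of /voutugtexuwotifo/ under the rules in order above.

vouduktexuwodifu

Rule 1 (intervocalic voicing): /t/ is a voiceless stop between vowels /u/ and /u/, so it voices to [d]. /t/ is a voiceless stop between vowels /o/ and /i/, so it voices to [d]. /voutugtexuwotifo/ → voudugtexuwodifo.
Rule 2 (high vowel syncope): no segment meets the environment; /voudugtexuwodifo/ is unchanged.
Rule 3 (regressive voicing assimilation): /g/ precedes the voiceless obstruent /t/, so it devoices to [k] by assimilation. /voudugtexuwodifo/ → vouduktexuwodifo.
Rule 4 (final vowel raising): /o/ is a mid vowel in word-final position, so it raises to [u]. /vouduktexuwodifo/ → vouduktexuwodifu.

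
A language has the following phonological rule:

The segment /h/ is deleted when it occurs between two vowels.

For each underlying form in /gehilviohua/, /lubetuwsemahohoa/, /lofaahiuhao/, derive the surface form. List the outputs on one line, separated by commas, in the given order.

geilvioua, lubetuwsemaooa, lofaaiuao

/gehilviohua/: /h/ occurs between vowels /e/ and /i/, so it deletes. /h/ occurs between vowels /o/ and /u/, so it deletes. → [geilvioua].
/lubetuwsemahohoa/: /h/ occurs between vowels /a/ and /o/, so it deletes. /h/ occurs between vowels /o/ and /o/, so it deletes. → [lubetuwsemaooa].
/lofaahiuhao/: /h/ occurs between vowels /a/ and /i/, so it deletes. /h/ occurs between vowels /u/ and /a/, so it deletes. → [lofaaiuao].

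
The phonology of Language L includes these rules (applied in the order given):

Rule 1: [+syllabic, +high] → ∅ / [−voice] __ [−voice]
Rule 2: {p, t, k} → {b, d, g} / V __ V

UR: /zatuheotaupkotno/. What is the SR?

Rule 1 (high vowel syncope): /u/ is a high vowel flanked by voiceless consonants /t/ and /h/, so it deletes. /zatuheotaupkotno/ → zatheotaupkotno.
Rule 2 (intervocalic voicing): /t/ is a voiceless stop between vowels /o/ and /a/, so it voices to [d]. /zatheotaupkotno/ → zatheodaupkotno.

zatheodaupkotno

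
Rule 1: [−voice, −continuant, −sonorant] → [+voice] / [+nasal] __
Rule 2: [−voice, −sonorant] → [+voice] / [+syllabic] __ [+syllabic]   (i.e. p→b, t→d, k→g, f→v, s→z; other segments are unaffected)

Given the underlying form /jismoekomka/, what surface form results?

Rule 1 (post-nasal voicing): /k/ is a voiceless stop immediately after the nasal /m/, so it voices to [g]. /jismoekomka/ → jismoekomga.
Rule 2 (intervocalic voicing): /k/ is a voiceless obstruent between vowels /e/ and /o/, so it voices to [g]. /jismoekomga/ → jismoegomga.

jismoegomga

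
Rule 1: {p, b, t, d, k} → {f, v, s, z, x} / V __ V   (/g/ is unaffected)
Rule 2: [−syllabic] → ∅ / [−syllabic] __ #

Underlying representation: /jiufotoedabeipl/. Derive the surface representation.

jiufosoezaveip

Rule 1 (intervocalic spirantization): /t/ is a stop between vowels /o/ and /o/, so it spirantizes to the fricative [s]. /d/ is a stop between vowels /e/ and /a/, so it spirantizes to the fricative [z]. /b/ is a stop between vowels /a/ and /e/, so it spirantizes to the fricative [v]. /jiufotoedabeipl/ → jiufosoezaveipl.
Rule 2 (final cluster simplification): /l/ is the second consonant of a word-final cluster /pl/, so it deletes. /jiufosoezaveipl/ → jiufosoezaveip.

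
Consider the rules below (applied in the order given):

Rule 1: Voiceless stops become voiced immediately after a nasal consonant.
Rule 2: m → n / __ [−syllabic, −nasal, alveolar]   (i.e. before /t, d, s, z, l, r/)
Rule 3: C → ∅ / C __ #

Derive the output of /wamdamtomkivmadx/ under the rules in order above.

wandandomgivmad

Rule 1 (post-nasal voicing): /t/ is a voiceless stop immediately after the nasal /m/, so it voices to [d]. /k/ is a voiceless stop immediately after the nasal /m/, so it voices to [g]. /wamdamtomkivmadx/ → wamdamdomgivmadx.
Rule 2 (nasal place assimilation): /m/ precedes the alveolar consonant /d/, so it assimilates in place to [n]. /m/ precedes the alveolar consonant /d/, so it assimilates in place to [n]. /wamdamdomgivmadx/ → wandandomgivmadx.
Rule 3 (final cluster simplification): /x/ is the second consonant of a word-final cluster /dx/, so it deletes. /wandandomgivmadx/ → wandandomgivmad.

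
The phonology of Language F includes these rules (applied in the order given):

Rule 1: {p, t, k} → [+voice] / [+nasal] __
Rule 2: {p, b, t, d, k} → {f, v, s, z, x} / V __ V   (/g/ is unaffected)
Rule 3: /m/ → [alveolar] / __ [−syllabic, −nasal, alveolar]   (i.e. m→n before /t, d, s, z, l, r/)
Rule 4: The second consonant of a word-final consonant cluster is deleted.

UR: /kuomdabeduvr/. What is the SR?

Rule 1 (post-nasal voicing): no segment meets the environment; /kuomdabeduvr/ is unchanged.
Rule 2 (intervocalic spirantization): /b/ is a stop between vowels /a/ and /e/, so it spirantizes to the fricative [v]. /d/ is a stop between vowels /e/ and /u/, so it spirantizes to the fricative [z]. /kuomdabeduvr/ → kuomdavezuvr.
Rule 3 (nasal place assimilation): /m/ precedes the alveolar consonant /d/, so it assimilates in place to [n]. /kuomdavezuvr/ → kuondavezuvr.
Rule 4 (final cluster simplification): /r/ is the second consonant of a word-final cluster /vr/, so it deletes. /kuondavezuvr/ → kuondavezuv.

kuondavezuv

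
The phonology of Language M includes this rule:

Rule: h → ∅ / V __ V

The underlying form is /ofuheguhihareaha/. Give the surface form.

ofueguiareaa

/h/ occurs between vowels /u/ and /e/, so it deletes.
/h/ occurs between vowels /u/ and /i/, so it deletes.
/h/ occurs between vowels /i/ and /a/, so it deletes.
/h/ occurs between vowels /a/ and /a/, so it deletes.
Surface form: [ofueguiareaa].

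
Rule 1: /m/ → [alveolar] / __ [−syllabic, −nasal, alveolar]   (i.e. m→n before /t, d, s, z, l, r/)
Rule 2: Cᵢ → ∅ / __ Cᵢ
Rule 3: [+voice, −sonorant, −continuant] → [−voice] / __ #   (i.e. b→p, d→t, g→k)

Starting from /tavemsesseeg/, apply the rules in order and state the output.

Rule 1 (nasal place assimilation): /m/ precedes the alveolar consonant /s/, so it assimilates in place to [n]. /tavemsesseeg/ → tavensesseeg.
Rule 2 (degemination): /ss/ is a geminate; the first /s/ deletes. /tavensesseeg/ → tavenseseeg.
Rule 3 (final devoicing): /g/ is a voiced stop in word-final position, so it devoices to [k]. /tavenseseeg/ → tavenseseek.

tavenseseek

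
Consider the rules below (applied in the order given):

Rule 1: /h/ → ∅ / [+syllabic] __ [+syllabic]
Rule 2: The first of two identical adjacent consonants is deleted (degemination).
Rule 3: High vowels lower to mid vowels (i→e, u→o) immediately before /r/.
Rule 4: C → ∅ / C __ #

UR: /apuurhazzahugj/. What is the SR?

apuorhazaug

Rule 1 (intervocalic h-deletion): /h/ occurs between vowels /a/ and /u/, so it deletes. /apuurhazzahugj/ → apuurhazzaugj.
Rule 2 (degemination): /zz/ is a geminate; the first /z/ deletes. /apuurhazzaugj/ → apuurhazaugj.
Rule 3 (pre-rhotic lowering): /u/ is a high vowel immediately before /r/, so it lowers to [o]. /apuurhazaugj/ → apuorhazaugj.
Rule 4 (final cluster simplification): /j/ is the second consonant of a word-final cluster /gj/, so it deletes. /apuorhazaugj/ → apuorhazaug.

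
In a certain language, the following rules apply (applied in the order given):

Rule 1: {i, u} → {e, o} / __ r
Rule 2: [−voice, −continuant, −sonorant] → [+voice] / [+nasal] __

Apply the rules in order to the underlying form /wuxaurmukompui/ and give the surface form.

wuxaormukombui

Rule 1 (pre-rhotic lowering): /u/ is a high vowel immediately before /r/, so it lowers to [o]. /wuxaurmukompui/ → wuxaormukompui.
Rule 2 (post-nasal voicing): /p/ is a voiceless stop immediately after the nasal /m/, so it voices to [b]. /wuxaormukompui/ → wuxaormukombui.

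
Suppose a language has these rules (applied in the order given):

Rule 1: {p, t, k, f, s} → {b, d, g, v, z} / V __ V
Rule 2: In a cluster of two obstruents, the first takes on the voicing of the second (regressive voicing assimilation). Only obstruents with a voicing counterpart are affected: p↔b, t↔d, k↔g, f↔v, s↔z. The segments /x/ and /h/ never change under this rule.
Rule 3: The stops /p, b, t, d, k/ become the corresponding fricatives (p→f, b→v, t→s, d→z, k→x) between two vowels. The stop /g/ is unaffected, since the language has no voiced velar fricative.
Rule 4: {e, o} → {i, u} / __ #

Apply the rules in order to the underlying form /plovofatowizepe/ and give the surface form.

plovovazowizevi

Rule 1 (intervocalic voicing): /f/ is a voiceless obstruent between vowels /o/ and /a/, so it voices to [v]. /t/ is a voiceless obstruent between vowels /a/ and /o/, so it voices to [d]. /p/ is a voiceless obstruent between vowels /e/ and /e/, so it voices to [b]. /plovofatowizepe/ → plovovadowizebe.
Rule 2 (regressive voicing assimilation): no segment meets the environment; /plovovadowizebe/ is unchanged.
Rule 3 (intervocalic spirantization): /d/ is a stop between vowels /a/ and /o/, so it spirantizes to the fricative [z]. /b/ is a stop between vowels /e/ and /e/, so it spirantizes to the fricative [v]. /plovovadowizebe/ → plovovazowizeve.
Rule 4 (final vowel raising): /e/ is a mid vowel in word-final position, so it raises to [i]. /plovovazowizeve/ → plovovazowizevi.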